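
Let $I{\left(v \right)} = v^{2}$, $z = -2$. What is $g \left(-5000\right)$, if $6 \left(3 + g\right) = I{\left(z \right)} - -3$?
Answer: $\frac{27500}{3} \approx 9166.7$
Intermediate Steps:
$g = - \frac{11}{6}$ ($g = -3 + \frac{\left(-2\right)^{2} - -3}{6} = -3 + \frac{4 + 3}{6} = -3 + \frac{1}{6} \cdot 7 = -3 + \frac{7}{6} = - \frac{11}{6} \approx -1.8333$)
$g \left(-5000\right) = \left(- \frac{11}{6}\right) \left(-5000\right) = \frac{27500}{3}$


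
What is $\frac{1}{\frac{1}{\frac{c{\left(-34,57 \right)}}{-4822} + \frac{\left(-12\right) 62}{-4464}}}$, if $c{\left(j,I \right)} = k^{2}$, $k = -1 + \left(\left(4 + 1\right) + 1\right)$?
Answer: $\frac{1168}{7233} \approx 0.16148$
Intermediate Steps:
$k = 5$ ($k = -1 + \left(5 + 1\right) = -1 + 6 = 5$)
$c{\left(j,I \right)} = 25$ ($c{\left(j,I \right)} = 5^{2} = 25$)
$\frac{1}{\frac{1}{\frac{c{\left(-34,57 \right)}}{-4822} + \frac{\left(-12\right) 62}{-4464}}} = \frac{1}{\frac{1}{\frac{25}{-4822} + \frac{\left(-12\right) 62}{-4464}}} = \frac{1}{\frac{1}{25 \left(- \frac{1}{4822}\right) - - \frac{1}{6}}} = \frac{1}{\frac{1}{- \frac{25}{4822} + \frac{1}{6}}} = \frac{1}{\frac{1}{\frac{1168}{7233}}} = \frac{1}{\frac{7233}{1168}} = \frac{1168}{7233}$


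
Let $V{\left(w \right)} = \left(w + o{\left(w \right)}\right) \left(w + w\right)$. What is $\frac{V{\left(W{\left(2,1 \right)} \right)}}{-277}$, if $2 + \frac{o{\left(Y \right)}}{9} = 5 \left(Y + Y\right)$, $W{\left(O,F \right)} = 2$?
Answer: $- \frac{656}{277} \approx -2.3682$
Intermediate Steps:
$o{\left(Y \right)} = -18 + 90 Y$ ($o{\left(Y \right)} = -18 + 9 \cdot 5 \left(Y + Y\right) = -18 + 9 \cdot 5 \cdot 2 Y = -18 + 9 \cdot 10 Y = -18 + 90 Y$)
$V{\left(w \right)} = 2 w \left(-18 + 91 w\right)$ ($V{\left(w \right)} = \left(w + \left(-18 + 90 w\right)\right) \left(w + w\right) = \left(-18 + 91 w\right) 2 w = 2 w \left(-18 + 91 w\right)$)
$\frac{V{\left(W{\left(2,1 \right)} \right)}}{-277} = \frac{2 \cdot 2 \left(-18 + 91 \cdot 2\right)}{-277} = 2 \cdot 2 \left(-18 + 182\right) \left(- \frac{1}{277}\right) = 2 \cdot 2 \cdot 164 \left(- \frac{1}{277}\right) = 656 \left(- \frac{1}{277}\right) = - \frac{656}{277}$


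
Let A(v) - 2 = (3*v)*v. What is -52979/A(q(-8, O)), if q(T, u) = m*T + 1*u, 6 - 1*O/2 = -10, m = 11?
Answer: -52979/9410 ≈ -5.6301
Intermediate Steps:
O = 32 (O = 12 - 2*(-10) = 12 + 20 = 32)
q(T, u) = u + 11*T (q(T, u) = 11*T + 1*u = 11*T + u = u + 11*T)
A(v) = 2 + 3*v² (A(v) = 2 + (3*v)*v = 2 + 3*v²)
-52979/A(q(-8, O)) = -52979/(2 + 3*(32 + 11*(-8))²) = -52979/(2 + 3*(32 - 88)²) = -52979/(2 + 3*(-56)²) = -52979/(2 + 3*3136) = -52979/(2 + 9408) = -52979/9410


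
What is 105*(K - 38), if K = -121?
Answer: -16695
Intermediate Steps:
105*(K - 38) = 105*(-121 - 38) = 105*(-159) = -16695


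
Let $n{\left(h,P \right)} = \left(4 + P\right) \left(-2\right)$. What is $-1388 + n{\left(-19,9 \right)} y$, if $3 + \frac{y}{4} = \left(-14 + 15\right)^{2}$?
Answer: $-1180$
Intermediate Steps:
$n{\left(h,P \right)} = -8 - 2 P$
$y = -8$ ($y = -12 + 4 \left(-14 + 15\right)^{2} = -12 + 4 \cdot 1^{2} = -12 + 4 \cdot 1 = -12 + 4 = -8$)
$-1388 + n{\left(-19,9 \right)} y = -1388 + \left(-8 - 18\right) \left(-8\right) = -1388 - -208 = -1388 + 208 = -1180$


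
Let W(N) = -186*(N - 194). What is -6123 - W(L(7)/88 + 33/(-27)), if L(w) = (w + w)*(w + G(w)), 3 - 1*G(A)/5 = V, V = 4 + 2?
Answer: -1408145/33 ≈ -42671.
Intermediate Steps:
V = 6
G(A) = -15 (G(A) = 15 - 5*6 = 15 - 30 = -15)
L(w) = 2*w*(-15 + w) (L(w) = (w + w)*(w - 15) = (2*w)*(-15 + w) = 2*w*(-15 + w))
W(N) = 36084 - 186*N (W(N) = -186*(-194 + N) = 36084 - 186*N)
-6123 - W(L(7)/88 + 33/(-27)) = -6123 - (36084 - 186*((2*7*(-15 + 7))/88 + 33/(-27))) = -6123 - (36084 - 186*((2*7*(-8))*(1/88) + 33*(-1/27))) = -6123 - (36084 - 186*(-112*1/88 - 11/9)) = -6123 - (36084 - 186*(-14/11 - 11/9)) = -6123 - (36084 - 186*(-247/99)) = -6123 - (36084 + 15314/33) = -6123 - 1*1206086/33 = -6123 - 1206086/33 = -1408145/33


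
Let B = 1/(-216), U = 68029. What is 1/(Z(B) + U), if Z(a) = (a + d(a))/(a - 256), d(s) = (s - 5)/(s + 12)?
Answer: 143274527/9746823033370 ≈ 1.4700e-5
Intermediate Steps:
B = -1/216 ≈ -0.0046296
d(s) = (-5 + s)/(12 + s)
Z(a) = (a + (-5 + a)/(12 + a))/(-256 + a) (Z(a) = (a + (-5 + a)/(12 + a))/(a - 256) = (a + (-5 + a)/(12 + a))/(-256 + a))
1/(Z(B) + U) = 1/((-5 - 1/216 - (12 - 1/216)/216)/((-256 - 1/216)*(12 - 1/216)) + 68029) = 1/((-5 - 1/216 - 1/216*2591/216)/((-55297/216)*(2591/216)) + 68029) = 1/(-216/55297*216/2591*(-5 - 1/216 - 2591/46656) + 68029) = 1/(-216/55297*216/2591*(-236087/46656) + 68029) = 1/(236087/143274527 + 68029) = 1/(9746823033370/143274527) = 143274527/9746823033370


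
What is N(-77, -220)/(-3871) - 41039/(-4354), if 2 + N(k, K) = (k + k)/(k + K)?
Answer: 612778189/65009574 ≈ 9.4260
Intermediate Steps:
N(k, K) = -2 + 2*k/(K + k) (N(k, K) = -2 + (k + k)/(k + K) = -2 + (2*k)/(K + k) = -2 + 2*k/(K + k))
N(-77, -220)/(-3871) - 41039/(-4354) = -2*(-220)/(-220 - 77)/(-3871) - 41039/(-4354) = -2*(-220)/(-297)*(-1/3871) - 41039*(-1/4354) = -2*(-220)*(-1/297)*(-1/3871) + 41039/4354 = -40/27*(-1/3871) + 41039/4354 = 40/104517 + 41039/4354 = 612778189/65009574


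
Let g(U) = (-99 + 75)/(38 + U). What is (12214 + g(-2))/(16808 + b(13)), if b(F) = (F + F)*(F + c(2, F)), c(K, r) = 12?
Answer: 18320/26187 ≈ 0.69958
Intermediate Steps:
b(F) = 2*F*(12 + F) (b(F) = (F + F)*(F + 12) = (2*F)*(12 + F) = 2*F*(12 + F))
g(U) = -24/(38 + U)
(12214 + g(-2))/(16808 + b(13)) = (12214 - 24/(38 - 2))/(16808 + 2*13*(12 + 13)) = (12214 - 24/36)/(16808 + 2*13*25) = (12214 - 24*1/36)/(16808 + 650) = (12214 - ⅔)/17458 = (36640/3)*(1/17458) = 18320/26187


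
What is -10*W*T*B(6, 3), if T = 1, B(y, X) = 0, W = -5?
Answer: 0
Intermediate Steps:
-10*W*T*B(6, 3) = -10*(-5*1)*0 = -(-50)*0 = -10*0 = 0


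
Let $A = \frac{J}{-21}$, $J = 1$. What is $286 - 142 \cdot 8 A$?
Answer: $\frac{7142}{21} \approx 340.1$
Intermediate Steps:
$A = - \frac{1}{21}$ ($A = 1 \frac{1}{-21} = 1 \left(- \frac{1}{21}\right) = - \frac{1}{21} \approx -0.047619$)
$286 - 142 \cdot 8 A = 286 - 142 \cdot 8 \left(- \frac{1}{21}\right) = 286 - - \frac{1136}{21} = 286 + \frac{1136}{21} = \frac{7142}{21}$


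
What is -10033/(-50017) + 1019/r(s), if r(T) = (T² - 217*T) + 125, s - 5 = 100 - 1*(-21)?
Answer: 5710630/51567527 ≈ 0.11074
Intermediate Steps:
s = 126 (s = 5 + (100 - 1*(-21)) = 5 + (100 + 21) = 5 + 121 = 126)
r(T) = 125 + T² - 217*T
-10033/(-50017) + 1019/r(s) = -10033/(-50017) + 1019/(125 + 126² - 217*126) = -10033*(-1/50017) + 1019/(125 + 15876 - 27342) = 10033/50017 + 1019/(-11341) = 10033/50017 + 1019*(-1/11341) = 10033/50017 - 1019/11341 = 5710630/51567527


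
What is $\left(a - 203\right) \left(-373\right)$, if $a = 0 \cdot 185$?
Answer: $75719$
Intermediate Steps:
$a = 0$
$\left(a - 203\right) \left(-373\right) = \left(0 - 203\right) \left(-373\right) = \left(-203\right) \left(-373\right) = 75719$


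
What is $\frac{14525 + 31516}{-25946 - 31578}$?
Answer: $- \frac{46041}{57524} \approx -0.80038$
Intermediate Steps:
$\frac{14525 + 31516}{-25946 - 31578} = \frac{46041}{-25946 - 31578} = \frac{46041}{-57524} = 46041 \left(- \frac{1}{57524}\right) = - \frac{46041}{57524}$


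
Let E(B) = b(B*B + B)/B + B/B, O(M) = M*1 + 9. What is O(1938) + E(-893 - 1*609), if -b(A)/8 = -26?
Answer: 1462844/751 ≈ 1947.9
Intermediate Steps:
O(M) = 9 + M (O(M) = M + 9 = 9 + M)
b(A) = 208 (b(A) = -8*(-26) = 208)
E(B) = 1 + 208/B (E(B) = 208/B + B/B = 208/B + 1 = 1 + 208/B)
O(1938) + E(-893 - 1*609) = (9 + 1938) + (208 + (-893 - 1*609))/(-893 - 1*609) = 1947 + (208 + (-893 - 609))/(-893 - 609) = 1947 + (208 - 1502)/(-1502) = 1947 - 1/1502*(-1294) = 1947 + 647/751 = 1462844/751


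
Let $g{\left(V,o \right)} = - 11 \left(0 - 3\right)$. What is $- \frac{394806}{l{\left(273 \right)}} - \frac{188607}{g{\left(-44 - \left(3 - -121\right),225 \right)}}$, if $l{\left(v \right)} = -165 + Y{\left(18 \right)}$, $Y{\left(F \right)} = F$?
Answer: $- \frac{1632959}{539} \approx -3029.6$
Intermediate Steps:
$l{\left(v \right)} = -147$ ($l{\left(v \right)} = -165 + 18 = -147$)
$g{\left(V,o \right)} = 33$ ($g{\left(V,o \right)} = \left(-11\right) \left(-3\right) = 33$)
$- \frac{394806}{l{\left(273 \right)}} - \frac{188607}{g{\left(-44 - \left(3 - -121\right),225 \right)}} = - \frac{394806}{-147} - \frac{188607}{33} = \left(-394806\right) \left(- \frac{1}{147}\right) - \frac{62869}{11} = \frac{131602}{49} - \frac{62869}{11} = - \frac{1632959}{539}$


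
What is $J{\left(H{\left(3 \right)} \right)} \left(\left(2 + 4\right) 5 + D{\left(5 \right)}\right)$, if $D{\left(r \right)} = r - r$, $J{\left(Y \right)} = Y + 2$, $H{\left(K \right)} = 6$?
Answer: $240$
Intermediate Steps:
$J{\left(Y \right)} = 2 + Y$
$D{\left(r \right)} = 0$
$J{\left(H{\left(3 \right)} \right)} \left(\left(2 + 4\right) 5 + D{\left(5 \right)}\right) = \left(2 + 6\right) \left(\left(2 + 4\right) 5 + 0\right) = 8 \left(6 \cdot 5 + 0\right) = 8 \left(30 + 0\right) = 8 \cdot 30 = 240$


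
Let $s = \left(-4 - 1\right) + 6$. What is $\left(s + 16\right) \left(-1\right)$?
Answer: $-17$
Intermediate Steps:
$s = 1$ ($s = -5 + 6 = 1$)
$\left(s + 16\right) \left(-1\right) = \left(1 + 16\right) \left(-1\right) = 17 \left(-1\right) = -17$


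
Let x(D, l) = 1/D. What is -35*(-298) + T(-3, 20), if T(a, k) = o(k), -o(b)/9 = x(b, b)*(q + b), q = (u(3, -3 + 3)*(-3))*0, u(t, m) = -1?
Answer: 10421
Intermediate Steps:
q = 0 (q = -1*(-3)*0 = 3*0 = 0)
o(b) = -9 (o(b) = -9*(0 + b)/b = -9*b/b = -9*1 = -9)
T(a, k) = -9
-35*(-298) + T(-3, 20) = -35*(-298) - 9 = 10430 - 9 = 10421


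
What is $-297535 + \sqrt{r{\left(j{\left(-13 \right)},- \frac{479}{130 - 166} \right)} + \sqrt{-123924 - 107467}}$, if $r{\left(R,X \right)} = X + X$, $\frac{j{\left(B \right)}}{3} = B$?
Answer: $-297535 + \frac{\sqrt{958 + 36 i \sqrt{231391}}}{6} \approx -2.9752 \cdot 10^{5} + 15.086 i$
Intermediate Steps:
$j{\left(B \right)} = 3 B$
$r{\left(R,X \right)} = 2 X$
$-297535 + \sqrt{r{\left(j{\left(-13 \right)},- \frac{479}{130 - 166} \right)} + \sqrt{-123924 - 107467}} = -297535 + \sqrt{2 \left(- \frac{479}{130 - 166}\right) + \sqrt{-123924 - 107467}} = -297535 + \sqrt{2 \left(- \frac{479}{130 - 166}\right) + \sqrt{-231391}} = -297535 + \sqrt{2 \left(- \frac{479}{-36}\right) + i \sqrt{231391}} = -297535 + \sqrt{2 \left(\left(-479\right) \left(- \frac{1}{36}\right)\right) + i \sqrt{231391}} = -297535 + \sqrt{2 \cdot \frac{479}{36} + i \sqrt{231391}} = -297535 + \sqrt{\frac{479}{18} + i \sqrt{231391}}$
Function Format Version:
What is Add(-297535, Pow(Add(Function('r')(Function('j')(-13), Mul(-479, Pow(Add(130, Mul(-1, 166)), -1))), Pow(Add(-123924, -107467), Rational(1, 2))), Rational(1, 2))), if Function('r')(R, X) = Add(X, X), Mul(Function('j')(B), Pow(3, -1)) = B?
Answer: Add(-297535, Mul(Rational(1, 6), Pow(Add(958, Mul(36, I, Pow(231391, Rational(1, 2)))), Rational(1, 2)))) ≈ Add(-2.9752e+5, Mul(15.086, I))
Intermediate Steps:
Function('j')(B) = Mul(3, B)
Function('r')(R, X) = Mul(2, X)
Add(-297535, Pow(Add(Function('r')(Function('j')(-13), Mul(-479, Pow(Add(130, Mul(-1, 166)), -1))), Pow(Add(-123924, -107467), Rational(1, 2))), Rational(1, 2))) = Add(-297535, Pow(Add(Mul(2, Mul(-479, Pow(Add(130, Mul(-1, 166)), -1))), Pow(Add(-123924, -107467), Rational(1, 2))), Rational(1, 2))) = Add(-297535, Pow(Add(Mul(2, Mul(-479, Pow(Add(130, -166), -1))), Pow(-231391, Rational(1, 2))), Rational(1, 2))) = Add(-297535, Pow(Add(Mul(2, Mul(-479, Pow(-36, -1))), Mul(I, Pow(231391, Rational(1, 2)))), Rational(1, 2))) = Add(-297535, Pow(Add(Mul(2, Mul(-479, Rational(-1, 36))), Mul(I, Pow(231391, Rational(1, 2)))), Rational(1, 2))) = Add(-297535, Pow(Add(Mul(2, Rational(479, 36)), Mul(I, Pow(231391, Rational(1, 2)))), Rational(1, 2))) = Add(-297535, Pow(Add(Rational(479, 18), Mul(I, Pow(231391, Rational(1, 2)))), Rational(1, 2)))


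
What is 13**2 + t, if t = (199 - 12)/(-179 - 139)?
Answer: 53555/318 ≈ 168.41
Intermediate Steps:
t = -187/318 (t = 187/(-318) = 187*(-1/318) = -187/318 ≈ -0.58805)
13**2 + t = 13**2 - 187/318 = 169 - 187/318 = 53555/318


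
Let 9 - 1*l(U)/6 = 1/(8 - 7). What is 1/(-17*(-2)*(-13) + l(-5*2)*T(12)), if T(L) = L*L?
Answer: 1/6470 ≈ 0.00015456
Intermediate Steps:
T(L) = L²
l(U) = 48 (l(U) = 54 - 6/(8 - 7) = 54 - 6/1 = 54 - 6*1 = 54 - 6 = 48)
1/(-17*(-2)*(-13) + l(-5*2)*T(12)) = 1/(-17*(-2)*(-13) + 48*12²) = 1/(34*(-13) + 48*144) = 1/(-442 + 6912) = 1/6470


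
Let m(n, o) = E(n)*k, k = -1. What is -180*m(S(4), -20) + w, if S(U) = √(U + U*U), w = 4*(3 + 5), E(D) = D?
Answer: 32 + 360*√5 ≈ 836.98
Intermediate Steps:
w = 32 (w = 4*8 = 32)
S(U) = √(U + U²)
m(n, o) = -n (m(n, o) = n*(-1) = -n)
-180*m(S(4), -20) + w = -(-180)*√(4*(1 + 4)) + 32 = -(-180)*√(4*5) + 32 = -(-180)*√20 + 32 = -(-180)*2*√5 + 32 = -(-360)*√5 + 32 = 360*√5 + 32 = 32 + 360*√5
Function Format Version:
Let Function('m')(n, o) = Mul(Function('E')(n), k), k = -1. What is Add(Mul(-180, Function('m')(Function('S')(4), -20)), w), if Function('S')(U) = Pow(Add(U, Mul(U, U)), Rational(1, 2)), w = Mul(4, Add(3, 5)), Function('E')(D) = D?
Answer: Add(32, Mul(360, Pow(5, Rational(1, 2)))) ≈ 836.98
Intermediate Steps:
w = 32 (w = Mul(4, 8) = 32)
Function('S')(U) = Pow(Add(U, Pow(U, 2)), Rational(1, 2))
Function('m')(n, o) = Mul(-1, n) (Function('m')(n, o) = Mul(n, -1) = Mul(-1, n))
Add(Mul(-180, Function('m')(Function('S')(4), -20)), w) = Add(Mul(-180, Mul(-1, Pow(Mul(4, Add(1, 4)), Rational(1, 2)))), 32) = Add(Mul(-180, Mul(-1, Pow(Mul(4, 5), Rational(1, 2)))), 32) = Add(Mul(-180, Mul(-1, Pow(20, Rational(1, 2)))), 32) = Add(Mul(-180, Mul(-1, Mul(2, Pow(5, Rational(1, 2))))), 32) = Add(Mul(-180, Mul(-2, Pow(5, Rational(1, 2)))), 32) = Add(Mul(360, Pow(5, Rational(1, 2))), 32) = Add(32, Mul(360, Pow(5, Rational(1, 2))))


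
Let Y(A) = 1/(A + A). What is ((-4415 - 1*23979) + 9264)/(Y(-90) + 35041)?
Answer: -3443400/6307379 ≈ -0.54593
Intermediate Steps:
Y(A) = 1/(2*A)
((-4415 - 1*23979) + 9264)/(Y(-90) + 35041) = ((-4415 - 1*23979) + 9264)/((½)/(-90) + 35041) = ((-4415 - 23979) + 9264)/((½)*(-1/90) + 35041) = (-28394 + 9264)/(-1/180 + 35041) = -19130/6307379/180 = -19130*180/6307379 = -3443400/6307379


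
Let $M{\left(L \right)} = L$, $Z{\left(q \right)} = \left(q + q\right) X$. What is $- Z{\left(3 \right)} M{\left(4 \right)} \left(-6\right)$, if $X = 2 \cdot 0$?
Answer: $0$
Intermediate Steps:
$X = 0$
$Z{\left(q \right)} = 0$ ($Z{\left(q \right)} = \left(q + q\right) 0 = 2 q 0 = 0$)
$- Z{\left(3 \right)} M{\left(4 \right)} \left(-6\right) = - 0 \cdot 4 \left(-6\right) = - 0 \left(-6\right) = \left(-1\right) 0 = 0$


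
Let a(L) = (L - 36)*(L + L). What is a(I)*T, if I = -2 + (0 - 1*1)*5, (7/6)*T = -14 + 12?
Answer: -1032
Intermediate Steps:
T = -12/7 (T = 6*(-14 + 12)/7 = (6/7)*(-2) = -12/7 ≈ -1.7143)
I = -7 (I = -2 + (0 - 1)*5 = -2 - 1*5 = -2 - 5 = -7)
a(L) = 2*L*(-36 + L) (a(L) = (-36 + L)*(2*L) = 2*L*(-36 + L))
a(I)*T = (2*(-7)*(-36 - 7))*(-12/7) = (2*(-7)*(-43))*(-12/7) = 602*(-12/7) = -1032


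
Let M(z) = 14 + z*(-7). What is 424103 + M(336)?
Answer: 421765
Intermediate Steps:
M(z) = 14 - 7*z
424103 + M(336) = 424103 + (14 - 7*336) = 424103 + (14 - 2352) = 424103 - 2338 = 421765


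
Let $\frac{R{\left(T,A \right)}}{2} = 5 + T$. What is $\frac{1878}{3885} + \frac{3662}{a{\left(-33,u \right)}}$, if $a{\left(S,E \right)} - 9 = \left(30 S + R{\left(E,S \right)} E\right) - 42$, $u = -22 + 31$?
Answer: $- \frac{4259644}{998445} \approx -4.2663$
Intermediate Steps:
$R{\left(T,A \right)} = 10 + 2 T$ ($R{\left(T,A \right)} = 2 \left(5 + T\right) = 10 + 2 T$)
$u = 9$
$a{\left(S,E \right)} = -33 + 30 S + E \left(10 + 2 E\right)$ ($a{\left(S,E \right)} = 9 - \left(42 - 30 S - \left(10 + 2 E\right) E\right) = 9 - \left(42 - 30 S - E \left(10 + 2 E\right)\right) = 9 + \left(-42 + 30 S + E \left(10 + 2 E\right)\right) = -33 + 30 S + E \left(10 + 2 E\right)$)
$\frac{1878}{3885} + \frac{3662}{a{\left(-33,u \right)}} = \frac{1878}{3885} + \frac{3662}{-33 + 30 \left(-33\right) + 2 \cdot 9 \left(5 + 9\right)} = 1878 \cdot \frac{1}{3885} + \frac{3662}{-33 - 990 + 2 \cdot 9 \cdot 14} = \frac{626}{1295} + \frac{3662}{-33 - 990 + 252} = \frac{626}{1295} + \frac{3662}{-771} = \frac{626}{1295} + 3662 \left(- \frac{1}{771}\right) = \frac{626}{1295} - \frac{3662}{771} = - \frac{4259644}{998445}$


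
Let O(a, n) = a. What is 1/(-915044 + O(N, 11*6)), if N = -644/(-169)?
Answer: -169/154641792 ≈ -1.0928e-6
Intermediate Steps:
N = 644/169 (N = -644*(-1/169) = 644/169 ≈ 3.8106)
1/(-915044 + O(N, 11*6)) = 1/(-915044 + 644/169) = 1/(-154641792/169) = -169/154641792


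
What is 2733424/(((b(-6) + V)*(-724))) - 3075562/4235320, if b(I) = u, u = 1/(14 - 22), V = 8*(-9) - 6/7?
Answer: 79900908468353/1566532632020 ≈ 51.005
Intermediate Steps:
V = -510/7 (V = -72 - 6*⅐ = -72 - 6/7 = -510/7 ≈ -72.857)
u = -⅛ (u = 1/(-8) = -⅛ ≈ -0.12500)
b(I) = -⅛
2733424/(((b(-6) + V)*(-724))) - 3075562/4235320 = 2733424/(((-⅛ - 510/7)*(-724))) - 3075562/4235320 = 2733424/((-4087/56*(-724))) - 3075562*1/4235320 = 2733424/(739747/14) - 1537781/2117660 = 2733424*(14/739747) - 1537781/2117660 = 38267936/739747 - 1537781/2117660 = 79900908468353/1566532632020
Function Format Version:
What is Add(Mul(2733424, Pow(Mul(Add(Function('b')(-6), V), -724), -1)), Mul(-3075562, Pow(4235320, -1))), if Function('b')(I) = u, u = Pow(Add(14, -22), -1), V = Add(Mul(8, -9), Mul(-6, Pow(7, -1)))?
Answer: Rational(79900908468353, 1566532632020) ≈ 51.005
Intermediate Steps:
V = Rational(-510, 7) (V = Add(-72, Mul(-6, Rational(1, 7))) = Add(-72, Rational(-6, 7)) = Rational(-510, 7) ≈ -72.857)
u = Rational(-1, 8) (u = Pow(-8, -1) = Rational(-1, 8) ≈ -0.12500)
Function('b')(I) = Rational(-1, 8)
Add(Mul(2733424, Pow(Mul(Add(Function('b')(-6), V), -724), -1)), Mul(-3075562, Pow(4235320, -1))) = Add(Mul(2733424, Pow(Mul(Add(Rational(-1, 8), Rational(-510, 7)), -724), -1)), Mul(-3075562, Pow(4235320, -1))) = Add(Mul(2733424, Pow(Mul(Rational(-4087, 56), -724), -1)), Mul(-3075562, Rational(1, 4235320))) = Add(Mul(2733424, Pow(Rational(739747, 14), -1)), Rational(-1537781, 2117660)) = Add(Mul(2733424, Rational(14, 739747)), Rational(-1537781, 2117660)) = Add(Rational(38267936, 739747), Rational(-1537781, 2117660)) = Rational(79900908468353, 1566532632020)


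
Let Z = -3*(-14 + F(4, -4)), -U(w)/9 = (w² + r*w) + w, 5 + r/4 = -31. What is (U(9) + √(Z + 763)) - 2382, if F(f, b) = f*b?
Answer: 8472 + √853 ≈ 8501.2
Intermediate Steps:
r = -144 (r = -20 + 4*(-31) = -20 - 124 = -144)
F(f, b) = b*f
U(w) = -9*w² + 1287*w (U(w) = -9*((w² - 144*w) + w) = -9*(w² - 143*w) = -9*w² + 1287*w)
Z = 90 (Z = -3*(-14 - 4*4) = -3*(-14 - 16) = -3*(-30) = 90)
(U(9) + √(Z + 763)) - 2382 = (9*9*(143 - 1*9) + √(90 + 763)) - 2382 = (9*9*(143 - 9) + √853) - 2382 = (9*9*134 + √853) - 2382 = (10854 + √853) - 2382 = 8472 + √853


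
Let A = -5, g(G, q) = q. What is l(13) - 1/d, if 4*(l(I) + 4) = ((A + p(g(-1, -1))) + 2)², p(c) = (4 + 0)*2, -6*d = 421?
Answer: 3813/1684 ≈ 2.2643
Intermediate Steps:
d = -421/6 (d = -⅙*421 = -421/6 ≈ -70.167)
p(c) = 8 (p(c) = 4*2 = 8)
l(I) = 9/4 (l(I) = -4 + ((-5 + 8) + 2)²/4 = -4 + (3 + 2)²/4 = -4 + (¼)*5² = -4 + (¼)*25 = -4 + 25/4 = 9/4)
l(13) - 1/d = 9/4 - 1/(-421/6) = 9/4 - 1*(-6/421) = 9/4 + 6/421 = 3813/1684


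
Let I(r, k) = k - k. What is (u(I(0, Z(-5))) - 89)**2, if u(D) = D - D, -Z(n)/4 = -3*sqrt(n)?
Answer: 7921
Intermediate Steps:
Z(n) = 12*sqrt(n) (Z(n) = -(-12)*sqrt(n) = 12*sqrt(n))
I(r, k) = 0
u(D) = 0
(u(I(0, Z(-5))) - 89)**2 = (0 - 89)**2 = (-89)**2 = 7921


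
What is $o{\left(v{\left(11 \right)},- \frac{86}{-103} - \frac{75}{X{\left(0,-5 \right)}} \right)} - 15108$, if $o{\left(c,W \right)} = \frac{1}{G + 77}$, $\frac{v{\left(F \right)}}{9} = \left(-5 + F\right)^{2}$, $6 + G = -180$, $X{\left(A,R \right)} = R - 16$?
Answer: $- \frac{1646773}{109} \approx -15108.0$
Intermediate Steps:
$X{\left(A,R \right)} = -16 + R$ ($X{\left(A,R \right)} = R - 16 = -16 + R$)
$G = -186$ ($G = -6 - 180 = -186$)
$v{\left(F \right)} = 9 \left(-5 + F\right)^{2}$
$o{\left(c,W \right)} = - \frac{1}{109}$ ($o{\left(c,W \right)} = \frac{1}{-186 + 77} = \frac{1}{-109} = - \frac{1}{109}$)
$o{\left(v{\left(11 \right)},- \frac{86}{-103} - \frac{75}{X{\left(0,-5 \right)}} \right)} - 15108 = - \frac{1}{109} - 15108 = - \frac{1646773}{109}$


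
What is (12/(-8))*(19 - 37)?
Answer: 27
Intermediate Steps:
(12/(-8))*(19 - 37) = (12*(-⅛))*(-18) = -3/2*(-18) = 27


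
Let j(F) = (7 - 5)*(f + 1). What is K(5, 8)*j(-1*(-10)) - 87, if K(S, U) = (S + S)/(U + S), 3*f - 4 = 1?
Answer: -3233/39 ≈ -82.897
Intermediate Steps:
f = 5/3 (f = 4/3 + (⅓)*1 = 4/3 + ⅓ = 5/3 ≈ 1.6667)
j(F) = 16/3 (j(F) = (7 - 5)*(5/3 + 1) = 2*(8/3) = 16/3)
K(S, U) = 2*S/(S + U) (K(S, U) = (2*S)/(S + U) = 2*S/(S + U))
K(5, 8)*j(-1*(-10)) - 87 = (2*5/(5 + 8))*(16/3) - 87 = (2*5/13)*(16/3) - 87 = (2*5*(1/13))*(16/3) - 87 = (10/13)*(16/3) - 87 = 160/39 - 87 = -3233/39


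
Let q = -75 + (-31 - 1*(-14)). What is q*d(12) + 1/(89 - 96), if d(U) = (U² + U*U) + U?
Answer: -193201/7 ≈ -27600.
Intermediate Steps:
d(U) = U + 2*U² (d(U) = (U² + U²) + U = 2*U² + U = U + 2*U²)
q = -92 (q = -75 + (-31 + 14) = -75 - 17 = -92)
q*d(12) + 1/(89 - 96) = -1104*(1 + 2*12) + 1/(89 - 96) = -1104*(1 + 24) + 1/(-7) = -1104*25 - ⅐ = -92*300 - ⅐ = -27600 - ⅐ = -193201/7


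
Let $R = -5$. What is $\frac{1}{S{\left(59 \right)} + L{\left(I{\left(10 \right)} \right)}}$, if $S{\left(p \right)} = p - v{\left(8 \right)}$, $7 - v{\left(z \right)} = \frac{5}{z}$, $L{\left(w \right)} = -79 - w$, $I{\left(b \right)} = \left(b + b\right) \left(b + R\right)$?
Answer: $- \frac{8}{1011} \approx -0.007913$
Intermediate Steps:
$I{\left(b \right)} = 2 b \left(-5 + b\right)$ ($I{\left(b \right)} = \left(b + b\right) \left(b - 5\right) = 2 b \left(-5 + b\right)$)
$v{\left(z \right)} = 7 - \frac{5}{z}$
$S{\left(p \right)} = - \frac{51}{8} + p$ ($S{\left(p \right)} = p - \left(7 - \frac{5}{8}\right) = p - \frac{51}{8} = - \frac{51}{8} + p$)
$\frac{1}{S{\left(59 \right)} + L{\left(I{\left(10 \right)} \right)}} = \frac{1}{\left(- \frac{51}{8} + 59\right) - \left(79 + 2 \cdot 10 \left(-5 + 10\right)\right)} = \frac{1}{\frac{421}{8} - \left(79 + 2 \cdot 10 \cdot 5\right)} = \frac{1}{\frac{421}{8} - 179} = \frac{1}{- \frac{1011}{8}} = - \frac{8}{1011}$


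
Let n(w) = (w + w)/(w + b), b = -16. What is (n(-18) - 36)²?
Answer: 352836/289 ≈ 1220.9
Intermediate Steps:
n(w) = 2*w/(-16 + w) (n(w) = (w + w)/(w - 16) = (2*w)/(-16 + w) = 2*w/(-16 + w))
(n(-18) - 36)² = (2*(-18)/(-16 - 18) - 36)² = (2*(-18)/(-34) - 36)² = (2*(-18)*(-1/34) - 36)² = (18/17 - 36)² = (-594/17)² = 352836/289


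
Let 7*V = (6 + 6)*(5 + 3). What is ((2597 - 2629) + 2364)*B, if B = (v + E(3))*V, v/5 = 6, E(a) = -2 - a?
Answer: 5596800/7 ≈ 7.9954e+5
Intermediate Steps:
V = 96/7 (V = ((6 + 6)*(5 + 3))/7 = (12*8)/7 = (1/7)*96 = 96/7 ≈ 13.714)
v = 30 (v = 5*6 = 30)
B = 2400/7 (B = (30 + (-2 - 1*3))*(96/7) = (30 + (-2 - 3))*(96/7) = (30 - 5)*(96/7) = 25*(96/7) = 2400/7 ≈ 342.86)
((2597 - 2629) + 2364)*B = ((2597 - 2629) + 2364)*(2400/7) = (-32 + 2364)*(2400/7) = 2332*(2400/7) = 5596800/7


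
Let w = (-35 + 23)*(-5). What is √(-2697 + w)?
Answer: 3*I*√293 ≈ 51.352*I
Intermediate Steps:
w = 60 (w = -12*(-5) = 60)
√(-2697 + w) = √(-2697 + 60) = √(-2637) = 3*I*√293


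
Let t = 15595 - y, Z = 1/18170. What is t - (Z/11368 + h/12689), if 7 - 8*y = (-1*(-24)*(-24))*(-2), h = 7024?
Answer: 41248114806935521/2620996189840 ≈ 15738.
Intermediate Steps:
Z = 1/18170 ≈ 5.5036e-5
y = -1145/8 (y = 7/8 - -1*(-24)*(-24)*(-2)/8 = 7/8 - 24*(-24)*(-2)/8 = 7/8 - (-72)*(-2) = 7/8 - ⅛*1152 = 7/8 - 144 = -1145/8 ≈ -143.13)
t = 125905/8 (t = 15595 - 1*(-1145/8) = 15595 + 1145/8 = 125905/8 ≈ 15738.)
t - (Z/11368 + h/12689) = 125905/8 - ((1/18170)/11368 + 7024/12689) = 125905/8 - ((1/18170)*(1/11368) + 7024*(1/12689)) = 125905/8 - (1/206556560 + 7024/12689) = 125905/8 - 1*1450853290129/2620996189840 = 125905/8 - 1450853290129/2620996189840 = 41248114806935521/2620996189840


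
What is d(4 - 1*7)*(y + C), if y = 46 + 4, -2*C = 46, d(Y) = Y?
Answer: -81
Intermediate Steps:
C = -23 (C = -½*46 = -23)
y = 50
d(4 - 1*7)*(y + C) = (4 - 1*7)*(50 - 23) = (4 - 7)*27 = -3*27 = -81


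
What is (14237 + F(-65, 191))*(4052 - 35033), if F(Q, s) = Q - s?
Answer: -433145361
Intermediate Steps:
(14237 + F(-65, 191))*(4052 - 35033) = (14237 + (-65 - 1*191))*(4052 - 35033) = (14237 + (-65 - 191))*(-30981) = (14237 - 256)*(-30981) = 13981*(-30981) = -433145361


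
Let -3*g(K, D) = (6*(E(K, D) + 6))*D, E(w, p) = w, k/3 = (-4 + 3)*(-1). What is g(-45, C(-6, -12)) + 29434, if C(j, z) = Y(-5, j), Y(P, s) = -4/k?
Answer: 29330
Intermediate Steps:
k = 3 (k = 3*((-4 + 3)*(-1)) = 3*(-1*(-1)) = 3*1 = 3)
Y(P, s) = -4/3
C(j, z) = -4/3
g(K, D) = -D*(36 + 6*K)/3 (g(K, D) = -6*(K + 6)*D/3 = -6*(6 + K)*D/3 = -(36 + 6*K)*D/3 = -D*(36 + 6*K)/3)
g(-45, C(-6, -12)) + 29434 = -2*(-4/3)*(6 - 45) + 29434 = -2*(-4/3)*(-39) + 29434 = -104 + 29434 = 29330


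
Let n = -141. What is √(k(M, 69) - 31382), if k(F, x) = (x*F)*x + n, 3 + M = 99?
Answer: √425533 ≈ 652.33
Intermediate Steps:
M = 96 (M = -3 + 99 = 96)
k(F, x) = -141 + F*x² (k(F, x) = (x*F)*x - 141 = (F*x)*x - 141 = F*x² - 141 = -141 + F*x²)
√(k(M, 69) - 31382) = √((-141 + 96*69²) - 31382) = √((-141 + 96*4761) - 31382) = √((-141 + 457056) - 31382) = √(456915 - 31382) = √425533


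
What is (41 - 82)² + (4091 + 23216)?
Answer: 28988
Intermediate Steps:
(41 - 82)² + (4091 + 23216) = (-41)² + 27307 = 1681 + 27307 = 28988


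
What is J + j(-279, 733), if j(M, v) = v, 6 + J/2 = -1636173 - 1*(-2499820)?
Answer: 1728015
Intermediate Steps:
J = 1727282 (J = -12 + 2*(-1636173 - 1*(-2499820)) = -12 + 2*(-1636173 + 2499820) = -12 + 2*863647 = -12 + 1727294 = 1727282)
J + j(-279, 733) = 1727282 + 733 = 1728015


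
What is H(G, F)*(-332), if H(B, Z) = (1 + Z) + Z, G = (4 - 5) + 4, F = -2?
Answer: 996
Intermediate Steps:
G = 3 (G = -1 + 4 = 3)
H(B, Z) = 1 + 2*Z
H(G, F)*(-332) = (1 + 2*(-2))*(-332) = (1 - 4)*(-332) = -3*(-332) = 996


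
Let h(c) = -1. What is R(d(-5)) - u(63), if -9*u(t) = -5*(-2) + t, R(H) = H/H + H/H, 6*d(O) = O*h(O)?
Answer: 91/9 ≈ 10.111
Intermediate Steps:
d(O) = -O/6 (d(O) = (O*(-1))/6 = (-O)/6 = -O/6)
R(H) = 2 (R(H) = 1 + 1 = 2)
u(t) = -10/9 - t/9 (u(t) = -(-5*(-2) + t)/9 = -(10 + t)/9 = -10/9 - t/9)
R(d(-5)) - u(63) = 2 - (-10/9 - 1/9*63) = 2 - (-10/9 - 7) = 2 - 1*(-73/9) = 2 + 73/9 = 91/9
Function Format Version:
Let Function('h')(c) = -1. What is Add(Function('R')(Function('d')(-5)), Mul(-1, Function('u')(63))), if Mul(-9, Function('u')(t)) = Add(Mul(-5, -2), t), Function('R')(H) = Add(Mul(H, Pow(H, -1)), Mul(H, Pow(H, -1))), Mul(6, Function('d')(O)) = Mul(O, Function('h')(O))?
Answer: Rational(91, 9) ≈ 10.111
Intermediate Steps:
Function('d')(O) = Mul(Rational(-1, 6), O) (Function('d')(O) = Mul(Rational(1, 6), Mul(O, -1)) = Mul(Rational(1, 6), Mul(-1, O)) = Mul(Rational(-1, 6), O))
Function('R')(H) = 2 (Function('R')(H) = Add(1, 1) = 2)
Function('u')(t) = Add(Rational(-10, 9), Mul(Rational(-1, 9), t)) (Function('u')(t) = Mul(Rational(-1, 9), Add(Mul(-5, -2), t)) = Mul(Rational(-1, 9), Add(10, t)) = Add(Rational(-10, 9), Mul(Rational(-1, 9), t)))
Add(Function('R')(Function('d')(-5)), Mul(-1, Function('u')(63))) = Add(2, Mul(-1, Add(Rational(-10, 9), Mul(Rational(-1, 9), 63)))) = Add(2, Mul(-1, Add(Rational(-10, 9), -7))) = Add(2, Mul(-1, Rational(-73, 9))) = Add(2, Rational(73, 9)) = Rational(91, 9)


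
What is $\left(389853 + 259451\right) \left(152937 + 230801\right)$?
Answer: $249162618352$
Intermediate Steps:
$\left(389853 + 259451\right) \left(152937 + 230801\right) = 649304 \cdot 383738 = 249162618352$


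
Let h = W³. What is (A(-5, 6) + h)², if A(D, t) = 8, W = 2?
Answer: 256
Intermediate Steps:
h = 8 (h = 2³ = 8)
(A(-5, 6) + h)² = (8 + 8)² = 16² = 256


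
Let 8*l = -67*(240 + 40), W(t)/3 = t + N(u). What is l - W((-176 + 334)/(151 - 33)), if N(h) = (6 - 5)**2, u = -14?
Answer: -138769/59 ≈ -2352.0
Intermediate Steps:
N(h) = 1 (N(h) = 1**2 = 1)
W(t) = 3 + 3*t (W(t) = 3*(t + 1) = 3*(1 + t) = 3 + 3*t)
l = -2345 (l = (-67*(240 + 40))/8 = (-67*280)/8 = (1/8)*(-18760) = -2345)
l - W((-176 + 334)/(151 - 33)) = -2345 - (3 + 3*((-176 + 334)/(151 - 33))) = -2345 - (3 + 3*(158/118)) = -2345 - (3 + 3*(158*(1/118))) = -2345 - (3 + 3*(79/59)) = -2345 - (3 + 237/59) = -2345 - 1*414/59 = -2345 - 414/59 = -138769/59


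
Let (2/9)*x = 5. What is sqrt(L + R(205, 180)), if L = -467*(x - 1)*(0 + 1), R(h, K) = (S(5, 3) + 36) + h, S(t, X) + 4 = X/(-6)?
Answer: 2*I*sqrt(2451) ≈ 99.015*I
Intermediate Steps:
x = 45/2 (x = (9/2)*5 = 45/2 ≈ 22.500)
S(t, X) = -4 - X/6 (S(t, X) = -4 + X/(-6) = -4 + X*(-1/6) = -4 - X/6)
R(h, K) = 63/2 + h (R(h, K) = ((-4 - 1/6*3) + 36) + h = ((-4 - 1/2) + 36) + h = (-9/2 + 36) + h = 63/2 + h)
L = -20081/2 (L = -467*(45/2 - 1)*(0 + 1) = -20081/2 ≈ -10041.)
sqrt(L + R(205, 180)) = sqrt(-20081/2 + (63/2 + 205)) = sqrt(-20081/2 + 473/2) = sqrt(-9804) = 2*I*sqrt(2451)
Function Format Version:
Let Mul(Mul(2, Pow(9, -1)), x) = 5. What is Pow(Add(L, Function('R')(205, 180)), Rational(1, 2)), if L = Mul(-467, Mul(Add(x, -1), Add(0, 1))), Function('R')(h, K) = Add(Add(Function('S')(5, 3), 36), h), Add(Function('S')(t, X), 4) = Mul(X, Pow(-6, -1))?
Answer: Mul(2, I, Pow(2451, Rational(1, 2))) ≈ Mul(99.015, I)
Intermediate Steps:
x = Rational(45, 2) (x = Mul(Rational(9, 2), 5) = Rational(45, 2) ≈ 22.500)
Function('S')(t, X) = Add(-4, Mul(Rational(-1, 6), X)) (Function('S')(t, X) = Add(-4, Mul(X, Pow(-6, -1))) = Add(-4, Mul(X, Rational(-1, 6))) = Add(-4, Mul(Rational(-1, 6), X)))
Function('R')(h, K) = Add(Rational(63, 2), h) (Function('R')(h, K) = Add(Add(Add(-4, Mul(Rational(-1, 6), 3)), 36), h) = Add(Add(Add(-4, Rational(-1, 2)), 36), h) = Add(Add(Rational(-9, 2), 36), h) = Add(Rational(63, 2), h))
L = Rational(-20081, 2) (L = Mul(-467, Mul(Add(Rational(45, 2), -1), Add(0, 1))) = Mul(-467, Mul(Rational(43, 2), 1)) = Mul(-467, Rational(43, 2)) = Rational(-20081, 2) ≈ -10041.)
Pow(Add(L, Function('R')(205, 180)), Rational(1, 2)) = Pow(Add(Rational(-20081, 2), Add(Rational(63, 2), 205)), Rational(1, 2)) = Pow(Add(Rational(-20081, 2), Rational(473, 2)), Rational(1, 2)) = Pow(-9804, Rational(1, 2)) = Mul(2, I, Pow(2451, Rational(1, 2)))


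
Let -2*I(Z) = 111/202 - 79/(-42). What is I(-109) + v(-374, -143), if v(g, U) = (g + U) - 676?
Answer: -5065861/4242 ≈ -1194.2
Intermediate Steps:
I(Z) = -5155/4242 (I(Z) = -(111/202 - 79/(-42))/2 = -(111*(1/202) - 79*(-1/42))/2 = -(111/202 + 79/42)/2 = -½*5155/2121 = -5155/4242)
v(g, U) = -676 + U + g (v(g, U) = (U + g) - 676 = -676 + U + g)
I(-109) + v(-374, -143) = -5155/4242 + (-676 - 143 - 374) = -5155/4242 - 1193 = -5065861/4242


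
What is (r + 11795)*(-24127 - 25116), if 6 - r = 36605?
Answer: 1221423372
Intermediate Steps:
r = -36599 (r = 6 - 1*36605 = 6 - 36605 = -36599)
(r + 11795)*(-24127 - 25116) = (-36599 + 11795)*(-24127 - 25116) = -24804*(-49243) = 1221423372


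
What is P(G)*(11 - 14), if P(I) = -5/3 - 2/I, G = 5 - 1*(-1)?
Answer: 6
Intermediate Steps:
G = 6 (G = 5 + 1 = 6)
P(I) = -5/3 - 2/I (P(I) = -5*⅓ - 2/I = -5/3 - 2/I)
P(G)*(11 - 14) = (-5/3 - 2/6)*(11 - 14) = (-5/3 - 2*⅙)*(-3) = (-5/3 - ⅓)*(-3) = -2*(-3) = 6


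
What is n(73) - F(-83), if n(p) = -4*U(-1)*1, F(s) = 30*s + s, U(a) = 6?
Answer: 2549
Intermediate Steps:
F(s) = 31*s
n(p) = -24 (n(p) = -4*6*1 = -24*1 = -24)
n(73) - F(-83) = -24 - 31*(-83) = -24 - 1*(-2573) = -24 + 2573 = 2549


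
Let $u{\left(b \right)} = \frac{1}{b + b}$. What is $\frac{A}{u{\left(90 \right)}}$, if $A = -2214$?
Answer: $-398520$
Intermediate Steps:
$u{\left(b \right)} = \frac{1}{2 b}$
$\frac{A}{u{\left(90 \right)}} = - \frac{2214}{\frac{1}{2} \cdot \frac{1}{90}} = - 2214 \frac{1}{\frac{1}{180}} = \left(-2214\right) 180 = -398520$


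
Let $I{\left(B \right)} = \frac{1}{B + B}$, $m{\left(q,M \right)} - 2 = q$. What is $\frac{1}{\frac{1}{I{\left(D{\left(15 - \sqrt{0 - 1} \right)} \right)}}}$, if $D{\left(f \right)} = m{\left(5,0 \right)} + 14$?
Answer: $\frac{1}{42} \approx 0.02381$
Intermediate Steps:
$m{\left(q,M \right)} = 2 + q$
$D{\left(f \right)} = 21$ ($D{\left(f \right)} = \left(2 + 5\right) + 14 = 7 + 14 = 21$)
$I{\left(B \right)} = \frac{1}{2 B}$
$\frac{1}{\frac{1}{I{\left(D{\left(15 - \sqrt{0 - 1} \right)} \right)}}} = \frac{1}{\frac{1}{\frac{1}{2} \cdot \frac{1}{21}}} = \frac{1}{\frac{1}{\frac{1}{42}}} = \frac{1}{42}$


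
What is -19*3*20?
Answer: -1140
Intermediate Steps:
-19*3*20 = -57*20 = -1140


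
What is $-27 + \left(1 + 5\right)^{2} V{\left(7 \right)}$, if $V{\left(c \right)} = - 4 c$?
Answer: $-1035$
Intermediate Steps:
$-27 + \left(1 + 5\right)^{2} V{\left(7 \right)} = -27 + \left(1 + 5\right)^{2} \left(\left(-4\right) 7\right) = -27 + 6^{2} \left(-28\right) = -27 + 36 \left(-28\right) = -27 - 1008 = -1035$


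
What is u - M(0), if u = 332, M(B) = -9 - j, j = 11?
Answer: 352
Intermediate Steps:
M(B) = -20 (M(B) = -9 - 1*11 = -9 - 11 = -20)
u - M(0) = 332 - 1*(-20) = 332 + 20 = 352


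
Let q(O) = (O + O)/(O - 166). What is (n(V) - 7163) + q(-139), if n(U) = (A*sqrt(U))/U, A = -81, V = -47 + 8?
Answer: -2184437/305 + 27*I*sqrt(39)/13 ≈ -7162.1 + 12.97*I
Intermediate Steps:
V = -39
q(O) = 2*O/(-166 + O) (q(O) = (2*O)/(-166 + O) = 2*O/(-166 + O))
n(U) = -81/sqrt(U) (n(U) = (-81*sqrt(U))/U = -81/sqrt(U))
(n(V) - 7163) + q(-139) = (-(-27)*I*sqrt(39)/13 - 7163) + 2*(-139)/(-166 - 139) = (-(-27)*I*sqrt(39)/13 - 7163) + 2*(-139)/(-305) = (27*I*sqrt(39)/13 - 7163) + 2*(-139)*(-1/305) = (-7163 + 27*I*sqrt(39)/13) + 278/305 = -2184437/305 + 27*I*sqrt(39)/13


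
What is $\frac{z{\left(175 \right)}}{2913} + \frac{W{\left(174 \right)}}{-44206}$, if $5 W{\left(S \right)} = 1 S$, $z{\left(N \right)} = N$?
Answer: $\frac{19086694}{321930195} \approx 0.059288$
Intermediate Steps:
$W{\left(S \right)} = \frac{S}{5}$ ($W{\left(S \right)} = \frac{1 S}{5} = \frac{S}{5}$)
$\frac{z{\left(175 \right)}}{2913} + \frac{W{\left(174 \right)}}{-44206} = \frac{175}{2913} + \frac{\frac{1}{5} \cdot 174}{-44206} = 175 \cdot \frac{1}{2913} + \frac{174}{5} \left(- \frac{1}{44206}\right) = \frac{175}{2913} - \frac{87}{110515} = \frac{19086694}{321930195}$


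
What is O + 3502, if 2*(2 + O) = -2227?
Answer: 4773/2 ≈ 2386.5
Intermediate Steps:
O = -2231/2 (O = -2 + (½)*(-2227) = -2 - 2227/2 = -2231/2 ≈ -1115.5)
O + 3502 = -2231/2 + 3502 = 4773/2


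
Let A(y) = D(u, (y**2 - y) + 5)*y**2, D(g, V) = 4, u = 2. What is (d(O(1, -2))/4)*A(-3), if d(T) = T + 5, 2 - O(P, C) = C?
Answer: 81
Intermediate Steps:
O(P, C) = 2 - C
A(y) = 4*y**2
d(T) = 5 + T
(d(O(1, -2))/4)*A(-3) = ((5 + (2 - 1*(-2)))/4)*(4*(-3)**2) = ((5 + (2 + 2))/4)*(4*9) = ((5 + 4)/4)*36 = ((1/4)*9)*36 = (9/4)*36 = 81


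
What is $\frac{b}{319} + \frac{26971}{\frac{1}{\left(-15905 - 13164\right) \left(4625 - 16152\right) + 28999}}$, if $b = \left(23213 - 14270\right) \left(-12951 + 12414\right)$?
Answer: $\frac{262107238717977}{29} \approx 9.0382 \cdot 10^{12}$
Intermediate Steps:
$b = -4802391$ ($b = 8943 \left(-537\right) = -4802391$)
$\frac{b}{319} + \frac{26971}{\frac{1}{\left(-15905 - 13164\right) \left(4625 - 16152\right) + 28999}} = - \frac{4802391}{319} + \frac{26971}{\frac{1}{\left(-15905 - 13164\right) \left(4625 - 16152\right) + 28999}} = \left(-4802391\right) \frac{1}{319} + \frac{26971}{\frac{1}{\left(-29069\right) \left(-11527\right) + 28999}} = - \frac{436581}{29} + \frac{26971}{\frac{1}{335078363 + 28999}} = - \frac{436581}{29} + \frac{26971}{\frac{1}{335107362}} = - \frac{436581}{29} + 26971 \frac{1}{\frac{1}{335107362}} = - \frac{436581}{29} + 26971 \cdot 335107362 = - \frac{436581}{29} + 9038180660502 = \frac{262107238717977}{29}$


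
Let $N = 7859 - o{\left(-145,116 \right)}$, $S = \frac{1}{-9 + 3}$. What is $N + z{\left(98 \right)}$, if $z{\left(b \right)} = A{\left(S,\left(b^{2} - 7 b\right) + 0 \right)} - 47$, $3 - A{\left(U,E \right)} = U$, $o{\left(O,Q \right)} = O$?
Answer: $\frac{47761}{6} \approx 7960.2$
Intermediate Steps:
$S = - \frac{1}{6}$ ($S = \frac{1}{-6} = - \frac{1}{6} \approx -0.16667$)
$A{\left(U,E \right)} = 3 - U$
$N = 8004$ ($N = 7859 - -145 = 7859 + 145 = 8004$)
$z{\left(b \right)} = - \frac{263}{6}$ ($z{\left(b \right)} = \left(3 - - \frac{1}{6}\right) - 47 = \left(3 + \frac{1}{6}\right) - 47 = \frac{19}{6} - 47 = - \frac{263}{6}$)
$N + z{\left(98 \right)} = 8004 - \frac{263}{6} = \frac{47761}{6}$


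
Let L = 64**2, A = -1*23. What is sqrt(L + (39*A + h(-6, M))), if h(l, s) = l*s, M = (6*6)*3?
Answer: sqrt(2551) ≈ 50.507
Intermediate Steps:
A = -23
M = 108 (M = 36*3 = 108)
L = 4096
sqrt(L + (39*A + h(-6, M))) = sqrt(4096 + (39*(-23) - 6*108)) = sqrt(4096 + (-897 - 648)) = sqrt(4096 - 1545) = sqrt(2551)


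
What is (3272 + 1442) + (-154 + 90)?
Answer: 4650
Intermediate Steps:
(3272 + 1442) + (-154 + 90) = 4714 - 64 = 4650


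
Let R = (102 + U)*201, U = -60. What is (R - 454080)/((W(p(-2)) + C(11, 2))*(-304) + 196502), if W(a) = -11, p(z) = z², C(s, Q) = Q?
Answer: -222819/99619 ≈ -2.2367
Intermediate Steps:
R = 8442 (R = (102 - 60)*201 = 42*201 = 8442)
(R - 454080)/((W(p(-2)) + C(11, 2))*(-304) + 196502) = (8442 - 454080)/((-11 + 2)*(-304) + 196502) = -445638/(-9*(-304) + 196502) = -445638/(2736 + 196502) = -445638/199238 = -445638*1/199238 = -222819/99619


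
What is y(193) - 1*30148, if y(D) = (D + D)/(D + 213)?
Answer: -6119851/203 ≈ -30147.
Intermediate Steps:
y(D) = 2*D/(213 + D) (y(D) = (2*D)/(213 + D) = 2*D/(213 + D))
y(193) - 1*30148 = 2*193/(213 + 193) - 1*30148 = 2*193/406 - 30148 = 2*193*(1/406) - 30148 = 193/203 - 30148 = -6119851/203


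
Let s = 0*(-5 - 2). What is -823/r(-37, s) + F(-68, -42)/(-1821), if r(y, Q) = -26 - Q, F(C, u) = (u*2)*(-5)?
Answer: 495921/15782 ≈ 31.423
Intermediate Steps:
s = 0 (s = 0*(-7) = 0)
F(C, u) = -10*u (F(C, u) = (2*u)*(-5) = -10*u)
-823/r(-37, s) + F(-68, -42)/(-1821) = -823/(-26 - 1*0) - 10*(-42)/(-1821) = -823/(-26 + 0) + 420*(-1/1821) = -823/(-26) - 140/607 = -823*(-1/26) - 140/607 = 823/26 - 140/607 = 495921/15782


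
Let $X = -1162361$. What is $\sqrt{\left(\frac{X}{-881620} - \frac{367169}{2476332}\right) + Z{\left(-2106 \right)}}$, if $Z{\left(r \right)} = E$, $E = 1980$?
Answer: $\frac{\sqrt{1821534468992752879651970}}{30321997470} \approx 44.51$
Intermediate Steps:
$Z{\left(r \right)} = 1980$
$\sqrt{\left(\frac{X}{-881620} - \frac{367169}{2476332}\right) + Z{\left(-2106 \right)}} = \sqrt{\left(- \frac{1162361}{-881620} - \frac{367169}{2476332}\right) + 1980} = \sqrt{\left(\left(-1162361\right) \left(- \frac{1}{881620}\right) - \frac{367169}{2476332}\right) + 1980} = \sqrt{\left(\frac{1162361}{881620} - \frac{367169}{2476332}\right) + 1980} = \sqrt{\frac{319336025759}{272897977230} + 1980} = \sqrt{\frac{540657330941159}{272897977230}} = \frac{\sqrt{1821534468992752879651970}}{30321997470}$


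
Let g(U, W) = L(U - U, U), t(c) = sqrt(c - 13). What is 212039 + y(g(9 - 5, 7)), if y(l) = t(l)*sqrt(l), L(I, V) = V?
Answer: 212039 + 6*I ≈ 2.1204e+5 + 6.0*I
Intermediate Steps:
t(c) = sqrt(-13 + c)
g(U, W) = U
y(l) = sqrt(l)*sqrt(-13 + l) (y(l) = sqrt(-13 + l)*sqrt(l) = sqrt(l)*sqrt(-13 + l))
212039 + y(g(9 - 5, 7)) = 212039 + sqrt(9 - 5)*sqrt(-13 + (9 - 5)) = 212039 + sqrt(4)*sqrt(-13 + 4) = 212039 + 2*sqrt(-9) = 212039 + 2*(3*I) = 212039 + 6*I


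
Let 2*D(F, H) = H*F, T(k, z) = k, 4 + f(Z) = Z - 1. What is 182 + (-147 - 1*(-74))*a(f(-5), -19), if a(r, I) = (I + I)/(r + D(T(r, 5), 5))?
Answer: 3596/35 ≈ 102.74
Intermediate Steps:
f(Z) = -5 + Z (f(Z) = -4 + (Z - 1) = -4 + (-1 + Z) = -5 + Z)
D(F, H) = F*H/2 (D(F, H) = (H*F)/2 = (F*H)/2 = F*H/2)
a(r, I) = 4*I/(7*r) (a(r, I) = (I + I)/(r + (1/2)*r*5) = (2*I)/(r + 5*r/2) = (2*I)/((7*r/2)) = (2*I)*(2/(7*r)) = 4*I/(7*r))
182 + (-147 - 1*(-74))*a(f(-5), -19) = 182 + (-147 - 1*(-74))*((4/7)*(-19)/(-5 - 5)) = 182 + (-147 + 74)*((4/7)*(-19)/(-10)) = 182 - 292*(-19)*(-1)/(7*10) = 182 - 73*38/35 = 182 - 2774/35 = 3596/35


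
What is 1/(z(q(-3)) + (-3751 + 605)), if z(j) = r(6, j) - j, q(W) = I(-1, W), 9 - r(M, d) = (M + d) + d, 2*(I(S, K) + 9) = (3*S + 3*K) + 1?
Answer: -2/6199 ≈ -0.00032263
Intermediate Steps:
I(S, K) = -17/2 + 3*K/2 + 3*S/2 (I(S, K) = -9 + ((3*S + 3*K) + 1)/2 = -9 + ((3*K + 3*S) + 1)/2 = -9 + (1 + 3*K + 3*S)/2 = -9 + (½ + 3*K/2 + 3*S/2) = -17/2 + 3*K/2 + 3*S/2)
r(M, d) = 9 - M - 2*d (r(M, d) = 9 - ((M + d) + d) = 9 - (M + 2*d) = 9 + (-M - 2*d) = 9 - M - 2*d)
q(W) = -10 + 3*W/2 (q(W) = -17/2 + 3*W/2 + (3/2)*(-1) = -17/2 + 3*W/2 - 3/2 = -10 + 3*W/2)
z(j) = 3 - 3*j (z(j) = (9 - 1*6 - 2*j) - j = (9 - 6 - 2*j) - j = (3 - 2*j) - j = 3 - 3*j)
1/(z(q(-3)) + (-3751 + 605)) = 1/((3 - 3*(-10 + (3/2)*(-3))) + (-3751 + 605)) = 1/((3 - 3*(-10 - 9/2)) - 3146) = 1/((3 - 3*(-29/2)) - 3146) = 1/((3 + 87/2) - 3146) = 1/(93/2 - 3146) = 1/(-6199/2) = -2/6199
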